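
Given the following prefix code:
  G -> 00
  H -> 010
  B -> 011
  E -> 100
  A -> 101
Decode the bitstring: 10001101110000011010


Decoding step by step:
Bits 100 -> E
Bits 011 -> B
Bits 011 -> B
Bits 100 -> E
Bits 00 -> G
Bits 011 -> B
Bits 010 -> H


Decoded message: EBBEGBH


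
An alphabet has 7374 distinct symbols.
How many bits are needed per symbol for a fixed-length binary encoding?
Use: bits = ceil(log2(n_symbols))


log2(7374) = 12.8482
Bracket: 2^12 = 4096 < 7374 <= 2^13 = 8192
So ceil(log2(7374)) = 13

bits = ceil(log2(7374)) = ceil(12.8482) = 13 bits


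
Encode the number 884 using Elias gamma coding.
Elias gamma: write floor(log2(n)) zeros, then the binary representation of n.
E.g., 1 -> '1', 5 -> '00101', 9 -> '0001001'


num_bits = floor(log2(884)) + 1 = 10
leading_zeros = num_bits - 1 = 9
binary(884) = 1101110100

Elias gamma(884) = '000000000' + '1101110100' = 0000000001101110100 (19 bits)


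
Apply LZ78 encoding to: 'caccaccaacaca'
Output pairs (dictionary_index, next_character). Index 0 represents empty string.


LZ78 encoding steps:
Dictionary: {0: ''}
Step 1: w='' (idx 0), next='c' -> output (0, 'c'), add 'c' as idx 1
Step 2: w='' (idx 0), next='a' -> output (0, 'a'), add 'a' as idx 2
Step 3: w='c' (idx 1), next='c' -> output (1, 'c'), add 'cc' as idx 3
Step 4: w='a' (idx 2), next='c' -> output (2, 'c'), add 'ac' as idx 4
Step 5: w='c' (idx 1), next='a' -> output (1, 'a'), add 'ca' as idx 5
Step 6: w='ac' (idx 4), next='a' -> output (4, 'a'), add 'aca' as idx 6
Step 7: w='ca' (idx 5), end of input -> output (5, '')


Encoded: [(0, 'c'), (0, 'a'), (1, 'c'), (2, 'c'), (1, 'a'), (4, 'a'), (5, '')]


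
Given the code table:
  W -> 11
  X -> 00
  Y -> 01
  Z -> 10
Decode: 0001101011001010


Decoding:
00 -> X
01 -> Y
10 -> Z
10 -> Z
11 -> W
00 -> X
10 -> Z
10 -> Z


Result: XYZZWXZZ


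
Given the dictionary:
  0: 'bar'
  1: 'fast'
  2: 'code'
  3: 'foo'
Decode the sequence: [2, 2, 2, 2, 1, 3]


Look up each index in the dictionary:
  2 -> 'code'
  2 -> 'code'
  2 -> 'code'
  2 -> 'code'
  1 -> 'fast'
  3 -> 'foo'

Decoded: "code code code code fast foo"


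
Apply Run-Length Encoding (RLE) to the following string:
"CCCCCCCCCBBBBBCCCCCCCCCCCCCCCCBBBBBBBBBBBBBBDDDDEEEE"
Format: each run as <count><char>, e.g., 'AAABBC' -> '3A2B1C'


Scanning runs left to right:
  i=0: run of 'C' x 9 -> '9C'
  i=9: run of 'B' x 5 -> '5B'
  i=14: run of 'C' x 16 -> '16C'
  i=30: run of 'B' x 14 -> '14B'
  i=44: run of 'D' x 4 -> '4D'
  i=48: run of 'E' x 4 -> '4E'

RLE = 9C5B16C14B4D4E


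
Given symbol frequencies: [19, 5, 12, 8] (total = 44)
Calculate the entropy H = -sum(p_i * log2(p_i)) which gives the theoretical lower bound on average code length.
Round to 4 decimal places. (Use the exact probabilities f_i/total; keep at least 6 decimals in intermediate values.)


Per-symbol terms -p_i * log2(p_i) with p_i = f_i/44:
  p = 19/44 = 0.431818: log2(p) = -1.211504, -p*log2(p) = 0.523149
  p = 5/44 = 0.113636: log2(p) = -3.137504, -p*log2(p) = 0.356534
  p = 12/44 = 0.272727: log2(p) = -1.874469, -p*log2(p) = 0.511219
  p = 8/44 = 0.181818: log2(p) = -2.459432, -p*log2(p) = 0.447169
H = 0.523149 + 0.356534 + 0.511219 + 0.447169 = 1.838071

H = 1.8381 bits/symbol


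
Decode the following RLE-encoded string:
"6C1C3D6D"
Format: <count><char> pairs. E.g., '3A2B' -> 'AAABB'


Expanding each <count><char> pair:
  6C -> 'CCCCCC'
  1C -> 'C'
  3D -> 'DDD'
  6D -> 'DDDDDD'

Decoded = CCCCCCCDDDDDDDDD


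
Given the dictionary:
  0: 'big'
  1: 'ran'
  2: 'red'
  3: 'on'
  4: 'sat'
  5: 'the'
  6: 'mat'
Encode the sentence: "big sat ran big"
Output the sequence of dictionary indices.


Look up each word in the dictionary:
  'big' -> 0
  'sat' -> 4
  'ran' -> 1
  'big' -> 0

Encoded: [0, 4, 1, 0]


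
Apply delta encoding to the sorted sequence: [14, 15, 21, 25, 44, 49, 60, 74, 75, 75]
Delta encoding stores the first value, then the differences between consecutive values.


First value: 14
Deltas:
  15 - 14 = 1
  21 - 15 = 6
  25 - 21 = 4
  44 - 25 = 19
  49 - 44 = 5
  60 - 49 = 11
  74 - 60 = 14
  75 - 74 = 1
  75 - 75 = 0


Delta encoded: [14, 1, 6, 4, 19, 5, 11, 14, 1, 0]


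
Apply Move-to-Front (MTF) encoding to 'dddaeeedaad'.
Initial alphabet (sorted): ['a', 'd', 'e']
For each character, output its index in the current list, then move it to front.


MTF encoding:
'd': index 1 in ['a', 'd', 'e'] -> ['d', 'a', 'e']
'd': index 0 in ['d', 'a', 'e'] -> ['d', 'a', 'e']
'd': index 0 in ['d', 'a', 'e'] -> ['d', 'a', 'e']
'a': index 1 in ['d', 'a', 'e'] -> ['a', 'd', 'e']
'e': index 2 in ['a', 'd', 'e'] -> ['e', 'a', 'd']
'e': index 0 in ['e', 'a', 'd'] -> ['e', 'a', 'd']
'e': index 0 in ['e', 'a', 'd'] -> ['e', 'a', 'd']
'd': index 2 in ['e', 'a', 'd'] -> ['d', 'e', 'a']
'a': index 2 in ['d', 'e', 'a'] -> ['a', 'd', 'e']
'a': index 0 in ['a', 'd', 'e'] -> ['a', 'd', 'e']
'd': index 1 in ['a', 'd', 'e'] -> ['d', 'a', 'e']


Output: [1, 0, 0, 1, 2, 0, 0, 2, 2, 0, 1]


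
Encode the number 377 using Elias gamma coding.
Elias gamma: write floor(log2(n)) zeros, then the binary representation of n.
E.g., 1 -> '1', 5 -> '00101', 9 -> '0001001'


num_bits = floor(log2(377)) + 1 = 9
leading_zeros = num_bits - 1 = 8
binary(377) = 101111001

Elias gamma(377) = '00000000' + '101111001' = 00000000101111001 (17 bits)


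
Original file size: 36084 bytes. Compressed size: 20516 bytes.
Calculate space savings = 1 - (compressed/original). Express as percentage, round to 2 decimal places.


ratio = compressed/original = 20516/36084 = 0.568562
savings = 1 - ratio = 1 - 0.568562 = 0.431438
as a percentage: 0.431438 * 100 = 43.14%

Space savings = 1 - 20516/36084 = 43.14%


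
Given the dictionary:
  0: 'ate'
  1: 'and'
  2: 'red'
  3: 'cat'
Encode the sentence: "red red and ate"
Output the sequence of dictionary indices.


Look up each word in the dictionary:
  'red' -> 2
  'red' -> 2
  'and' -> 1
  'ate' -> 0

Encoded: [2, 2, 1, 0]


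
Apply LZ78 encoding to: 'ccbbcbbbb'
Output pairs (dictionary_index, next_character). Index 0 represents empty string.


LZ78 encoding steps:
Dictionary: {0: ''}
Step 1: w='' (idx 0), next='c' -> output (0, 'c'), add 'c' as idx 1
Step 2: w='c' (idx 1), next='b' -> output (1, 'b'), add 'cb' as idx 2
Step 3: w='' (idx 0), next='b' -> output (0, 'b'), add 'b' as idx 3
Step 4: w='cb' (idx 2), next='b' -> output (2, 'b'), add 'cbb' as idx 4
Step 5: w='b' (idx 3), next='b' -> output (3, 'b'), add 'bb' as idx 5


Encoded: [(0, 'c'), (1, 'b'), (0, 'b'), (2, 'b'), (3, 'b')]


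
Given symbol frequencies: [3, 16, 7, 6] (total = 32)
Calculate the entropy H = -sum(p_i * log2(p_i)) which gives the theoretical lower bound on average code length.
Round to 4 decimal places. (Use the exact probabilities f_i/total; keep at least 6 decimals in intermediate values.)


Per-symbol terms -p_i * log2(p_i) with p_i = f_i/32:
  p = 3/32 = 0.093750: log2(p) = -3.415037, -p*log2(p) = 0.320160
  p = 16/32 = 0.500000: log2(p) = -1.000000, -p*log2(p) = 0.500000
  p = 7/32 = 0.218750: log2(p) = -2.192645, -p*log2(p) = 0.479641
  p = 6/32 = 0.187500: log2(p) = -2.415037, -p*log2(p) = 0.452820
H = 0.320160 + 0.500000 + 0.479641 + 0.452820 = 1.752621

H = 1.7526 bits/symbol


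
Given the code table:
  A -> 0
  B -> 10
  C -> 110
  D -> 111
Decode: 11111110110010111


Decoding:
111 -> D
111 -> D
10 -> B
110 -> C
0 -> A
10 -> B
111 -> D


Result: DDBCABD


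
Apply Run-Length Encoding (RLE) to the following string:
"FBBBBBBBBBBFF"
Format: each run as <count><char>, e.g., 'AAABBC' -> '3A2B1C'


Scanning runs left to right:
  i=0: run of 'F' x 1 -> '1F'
  i=1: run of 'B' x 10 -> '10B'
  i=11: run of 'F' x 2 -> '2F'

RLE = 1F10B2F


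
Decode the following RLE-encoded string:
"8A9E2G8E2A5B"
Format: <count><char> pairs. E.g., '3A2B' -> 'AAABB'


Expanding each <count><char> pair:
  8A -> 'AAAAAAAA'
  9E -> 'EEEEEEEEE'
  2G -> 'GG'
  8E -> 'EEEEEEEE'
  2A -> 'AA'
  5B -> 'BBBBB'

Decoded = AAAAAAAAEEEEEEEEEGGEEEEEEEEAABBBBB


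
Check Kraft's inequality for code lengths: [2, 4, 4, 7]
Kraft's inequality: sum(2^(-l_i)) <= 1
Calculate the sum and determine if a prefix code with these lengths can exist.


Sum = 2^(-2) + 2^(-4) + 2^(-4) + 2^(-7)
    = 0.25 + 0.0625 + 0.0625 + 0.0078125
    = 49/128 = 0.3828125
Since 0.3828125 <= 1, Kraft's inequality IS satisfied.
A prefix code with these lengths CAN exist.

Kraft sum = 0.3828125. Satisfied.


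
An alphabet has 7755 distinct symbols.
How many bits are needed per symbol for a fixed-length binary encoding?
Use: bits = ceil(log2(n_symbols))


log2(7755) = 12.9209
Bracket: 2^12 = 4096 < 7755 <= 2^13 = 8192
So ceil(log2(7755)) = 13

bits = ceil(log2(7755)) = ceil(12.9209) = 13 bits


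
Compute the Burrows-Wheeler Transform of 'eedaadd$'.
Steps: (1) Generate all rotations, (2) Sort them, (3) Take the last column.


Rotations (sorted):
  0: $eedaadd -> last char: d
  1: aadd$eed -> last char: d
  2: add$eeda -> last char: a
  3: d$eedaad -> last char: d
  4: daadd$ee -> last char: e
  5: dd$eedaa -> last char: a
  6: edaadd$e -> last char: e
  7: eedaadd$ -> last char: $


BWT = ddadeae$


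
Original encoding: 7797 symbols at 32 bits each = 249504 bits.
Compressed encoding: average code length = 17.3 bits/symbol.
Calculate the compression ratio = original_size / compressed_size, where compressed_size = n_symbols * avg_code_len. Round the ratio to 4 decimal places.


original_size = n_symbols * orig_bits = 7797 * 32 = 249504 bits
compressed_size = n_symbols * avg_code_len = 7797 * 17.3 = 134888.1 bits
ratio = original_size / compressed_size = 249504 / 134888.1 = 1.8497

Compression ratio = 1.8497


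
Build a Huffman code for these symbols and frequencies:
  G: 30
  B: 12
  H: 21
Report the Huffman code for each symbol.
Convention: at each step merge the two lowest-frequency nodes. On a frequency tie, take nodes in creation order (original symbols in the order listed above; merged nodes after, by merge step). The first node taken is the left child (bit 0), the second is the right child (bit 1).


Huffman tree construction:
Step 1: Merge B(12) + H(21) = 33
Step 2: Merge G(30) + (B+H)(33) = 63
Read each symbol's code off the tree from the root (left child = 0, right child = 1).

Codes:
  G: 0 (length 1)
  B: 10 (length 2)
  H: 11 (length 2)
Average code length: 96/63 = 1.5238 bits/symbol


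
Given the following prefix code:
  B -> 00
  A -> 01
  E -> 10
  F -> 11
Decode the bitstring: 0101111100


Decoding step by step:
Bits 01 -> A
Bits 01 -> A
Bits 11 -> F
Bits 11 -> F
Bits 00 -> B


Decoded message: AAFFB


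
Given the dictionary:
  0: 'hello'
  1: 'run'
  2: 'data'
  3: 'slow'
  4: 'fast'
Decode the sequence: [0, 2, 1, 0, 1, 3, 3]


Look up each index in the dictionary:
  0 -> 'hello'
  2 -> 'data'
  1 -> 'run'
  0 -> 'hello'
  1 -> 'run'
  3 -> 'slow'
  3 -> 'slow'

Decoded: "hello data run hello run slow slow"


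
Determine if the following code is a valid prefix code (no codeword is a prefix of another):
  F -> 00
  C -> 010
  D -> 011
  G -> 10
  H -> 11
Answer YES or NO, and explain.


Checking each pair (does one codeword prefix another?):
  F='00' vs C='010': no prefix
  F='00' vs D='011': no prefix
  F='00' vs G='10': no prefix
  F='00' vs H='11': no prefix
  C='010' vs F='00': no prefix
  C='010' vs D='011': no prefix
  C='010' vs G='10': no prefix
  C='010' vs H='11': no prefix
  D='011' vs F='00': no prefix
  D='011' vs C='010': no prefix
  D='011' vs G='10': no prefix
  D='011' vs H='11': no prefix
  G='10' vs F='00': no prefix
  G='10' vs C='010': no prefix
  G='10' vs D='011': no prefix
  G='10' vs H='11': no prefix
  H='11' vs F='00': no prefix
  H='11' vs C='010': no prefix
  H='11' vs D='011': no prefix
  H='11' vs G='10': no prefix
No violation found over all pairs.

YES -- this is a valid prefix code. No codeword is a prefix of any other codeword.


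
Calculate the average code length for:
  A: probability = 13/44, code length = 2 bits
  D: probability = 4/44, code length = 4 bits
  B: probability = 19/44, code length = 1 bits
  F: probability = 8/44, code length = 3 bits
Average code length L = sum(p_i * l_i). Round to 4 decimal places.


Weighted contributions p_i * l_i:
  A: (13/44) * 2 = 26/44
  D: (4/44) * 4 = 16/44
  B: (19/44) * 1 = 19/44
  F: (8/44) * 3 = 24/44
Sum = (26 + 16 + 19 + 24)/44 = 85/44

L = 85/44 = 1.9318 bits/symbol


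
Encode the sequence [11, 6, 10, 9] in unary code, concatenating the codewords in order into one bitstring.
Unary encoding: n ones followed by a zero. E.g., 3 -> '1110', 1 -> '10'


Encode each number as n ones followed by a terminating 0:
  11 -> 111111111110 (12 bits)
  6 -> 1111110 (7 bits)
  10 -> 11111111110 (11 bits)
  9 -> 1111111110 (10 bits)
Total length = 12 + 7 + 11 + 10 = 40 bits.

Unary([11, 6, 10, 9]) = 1111111111101111110111111111101111111110 (40 bits)


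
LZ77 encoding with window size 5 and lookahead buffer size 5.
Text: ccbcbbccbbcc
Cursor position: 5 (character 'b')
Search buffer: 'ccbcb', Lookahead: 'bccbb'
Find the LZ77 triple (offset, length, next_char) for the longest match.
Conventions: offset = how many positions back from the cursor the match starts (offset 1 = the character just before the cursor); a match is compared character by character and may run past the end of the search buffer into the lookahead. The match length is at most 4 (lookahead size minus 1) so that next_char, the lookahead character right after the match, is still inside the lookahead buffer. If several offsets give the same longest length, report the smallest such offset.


Try each offset into the search buffer:
  offset=1 (pos 4, char 'b'): match length 1
  offset=2 (pos 3, char 'c'): match length 0
  offset=3 (pos 2, char 'b'): match length 2
  offset=4 (pos 1, char 'c'): match length 0
  offset=5 (pos 0, char 'c'): match length 0
Longest match has length 2 at offset 3.
next_char = character at position 5 + 2 = 7 -> 'c'

Best match: offset=3, length=2 (matching 'bc' starting at position 2)
LZ77 triple: (3, 2, 'c')


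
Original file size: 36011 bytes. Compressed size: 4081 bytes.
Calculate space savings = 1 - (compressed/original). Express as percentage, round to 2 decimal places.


ratio = compressed/original = 4081/36011 = 0.113326
savings = 1 - ratio = 1 - 0.113326 = 0.886674
as a percentage: 0.886674 * 100 = 88.67%

Space savings = 1 - 4081/36011 = 88.67%


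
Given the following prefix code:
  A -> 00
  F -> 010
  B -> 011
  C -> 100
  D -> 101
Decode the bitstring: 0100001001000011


Decoding step by step:
Bits 010 -> F
Bits 00 -> A
Bits 010 -> F
Bits 010 -> F
Bits 00 -> A
Bits 011 -> B


Decoded message: FAFFAB


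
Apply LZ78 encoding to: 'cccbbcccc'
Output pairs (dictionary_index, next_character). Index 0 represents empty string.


LZ78 encoding steps:
Dictionary: {0: ''}
Step 1: w='' (idx 0), next='c' -> output (0, 'c'), add 'c' as idx 1
Step 2: w='c' (idx 1), next='c' -> output (1, 'c'), add 'cc' as idx 2
Step 3: w='' (idx 0), next='b' -> output (0, 'b'), add 'b' as idx 3
Step 4: w='b' (idx 3), next='c' -> output (3, 'c'), add 'bc' as idx 4
Step 5: w='cc' (idx 2), next='c' -> output (2, 'c'), add 'ccc' as idx 5


Encoded: [(0, 'c'), (1, 'c'), (0, 'b'), (3, 'c'), (2, 'c')]


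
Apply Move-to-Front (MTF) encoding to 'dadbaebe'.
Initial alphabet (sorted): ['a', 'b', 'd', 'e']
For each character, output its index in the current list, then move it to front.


MTF encoding:
'd': index 2 in ['a', 'b', 'd', 'e'] -> ['d', 'a', 'b', 'e']
'a': index 1 in ['d', 'a', 'b', 'e'] -> ['a', 'd', 'b', 'e']
'd': index 1 in ['a', 'd', 'b', 'e'] -> ['d', 'a', 'b', 'e']
'b': index 2 in ['d', 'a', 'b', 'e'] -> ['b', 'd', 'a', 'e']
'a': index 2 in ['b', 'd', 'a', 'e'] -> ['a', 'b', 'd', 'e']
'e': index 3 in ['a', 'b', 'd', 'e'] -> ['e', 'a', 'b', 'd']
'b': index 2 in ['e', 'a', 'b', 'd'] -> ['b', 'e', 'a', 'd']
'e': index 1 in ['b', 'e', 'a', 'd'] -> ['e', 'b', 'a', 'd']


Output: [2, 1, 1, 2, 2, 3, 2, 1]


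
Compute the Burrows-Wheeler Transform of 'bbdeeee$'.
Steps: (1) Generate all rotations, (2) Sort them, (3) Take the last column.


Rotations (sorted):
  0: $bbdeeee -> last char: e
  1: bbdeeee$ -> last char: $
  2: bdeeee$b -> last char: b
  3: deeee$bb -> last char: b
  4: e$bbdeee -> last char: e
  5: ee$bbdee -> last char: e
  6: eee$bbde -> last char: e
  7: eeee$bbd -> last char: d


BWT = e$bbeeed


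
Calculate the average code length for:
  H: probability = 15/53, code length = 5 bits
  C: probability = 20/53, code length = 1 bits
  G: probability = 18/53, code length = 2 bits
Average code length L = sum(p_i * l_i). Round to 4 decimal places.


Weighted contributions p_i * l_i:
  H: (15/53) * 5 = 75/53
  C: (20/53) * 1 = 20/53
  G: (18/53) * 2 = 36/53
Sum = (75 + 20 + 36)/53 = 131/53

L = 131/53 = 2.4717 bits/symbol


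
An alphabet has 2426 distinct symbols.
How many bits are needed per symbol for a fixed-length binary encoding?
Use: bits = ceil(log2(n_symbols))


log2(2426) = 11.2444
Bracket: 2^11 = 2048 < 2426 <= 2^12 = 4096
So ceil(log2(2426)) = 12

bits = ceil(log2(2426)) = ceil(11.2444) = 12 bits


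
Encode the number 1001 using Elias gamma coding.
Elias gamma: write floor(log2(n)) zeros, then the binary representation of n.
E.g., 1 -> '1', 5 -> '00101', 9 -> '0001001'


num_bits = floor(log2(1001)) + 1 = 10
leading_zeros = num_bits - 1 = 9
binary(1001) = 1111101001

Elias gamma(1001) = '000000000' + '1111101001' = 0000000001111101001 (19 bits)


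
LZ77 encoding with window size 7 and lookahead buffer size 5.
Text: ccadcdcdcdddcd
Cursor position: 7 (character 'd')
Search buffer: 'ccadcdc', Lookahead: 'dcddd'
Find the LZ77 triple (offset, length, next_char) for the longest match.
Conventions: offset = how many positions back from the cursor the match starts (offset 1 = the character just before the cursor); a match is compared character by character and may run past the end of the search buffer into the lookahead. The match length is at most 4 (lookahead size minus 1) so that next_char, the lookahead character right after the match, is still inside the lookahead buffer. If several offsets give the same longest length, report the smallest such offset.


Try each offset into the search buffer:
  offset=1 (pos 6, char 'c'): match length 0
  offset=2 (pos 5, char 'd'): match length 3
  offset=3 (pos 4, char 'c'): match length 0
  offset=4 (pos 3, char 'd'): match length 3
  offset=5 (pos 2, char 'a'): match length 0
  offset=6 (pos 1, char 'c'): match length 0
  offset=7 (pos 0, char 'c'): match length 0
Longest match has length 3, found at offsets 2, 4; take the smallest, offset 2.
next_char = character at position 7 + 3 = 10 -> 'd'

Best match: offset=2, length=3 (matching 'dcd' starting at position 5)
LZ77 triple: (2, 3, 'd')


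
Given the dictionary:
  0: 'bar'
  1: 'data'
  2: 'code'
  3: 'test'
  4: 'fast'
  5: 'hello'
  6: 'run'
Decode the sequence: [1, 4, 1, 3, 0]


Look up each index in the dictionary:
  1 -> 'data'
  4 -> 'fast'
  1 -> 'data'
  3 -> 'test'
  0 -> 'bar'

Decoded: "data fast data test bar"


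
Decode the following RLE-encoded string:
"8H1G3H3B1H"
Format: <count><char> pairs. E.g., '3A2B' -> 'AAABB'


Expanding each <count><char> pair:
  8H -> 'HHHHHHHH'
  1G -> 'G'
  3H -> 'HHH'
  3B -> 'BBB'
  1H -> 'H'

Decoded = HHHHHHHHGHHHBBBH


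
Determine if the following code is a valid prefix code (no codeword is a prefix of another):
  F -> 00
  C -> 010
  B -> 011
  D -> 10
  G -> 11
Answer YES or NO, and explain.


Checking each pair (does one codeword prefix another?):
  F='00' vs C='010': no prefix
  F='00' vs B='011': no prefix
  F='00' vs D='10': no prefix
  F='00' vs G='11': no prefix
  C='010' vs F='00': no prefix
  C='010' vs B='011': no prefix
  C='010' vs D='10': no prefix
  C='010' vs G='11': no prefix
  B='011' vs F='00': no prefix
  B='011' vs C='010': no prefix
  B='011' vs D='10': no prefix
  B='011' vs G='11': no prefix
  D='10' vs F='00': no prefix
  D='10' vs C='010': no prefix
  D='10' vs B='011': no prefix
  D='10' vs G='11': no prefix
  G='11' vs F='00': no prefix
  G='11' vs C='010': no prefix
  G='11' vs B='011': no prefix
  G='11' vs D='10': no prefix
No violation found over all pairs.

YES -- this is a valid prefix code. No codeword is a prefix of any other codeword.


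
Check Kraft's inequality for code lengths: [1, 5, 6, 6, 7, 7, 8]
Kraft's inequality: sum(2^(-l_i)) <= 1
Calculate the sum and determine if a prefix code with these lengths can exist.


Sum = 2^(-1) + 2^(-5) + 2^(-6) + 2^(-6) + 2^(-7) + 2^(-7) + 2^(-8)
    = 0.5 + 0.03125 + 0.015625 + 0.015625 + 0.0078125 + 0.0078125 + 0.00390625
    = 149/256 = 0.58203125
Since 0.58203125 <= 1, Kraft's inequality IS satisfied.
A prefix code with these lengths CAN exist.

Kraft sum = 0.58203125. Satisfied.


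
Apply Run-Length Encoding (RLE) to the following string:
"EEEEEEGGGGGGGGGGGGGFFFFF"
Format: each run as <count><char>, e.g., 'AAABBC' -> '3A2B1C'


Scanning runs left to right:
  i=0: run of 'E' x 6 -> '6E'
  i=6: run of 'G' x 13 -> '13G'
  i=19: run of 'F' x 5 -> '5F'

RLE = 6E13G5F


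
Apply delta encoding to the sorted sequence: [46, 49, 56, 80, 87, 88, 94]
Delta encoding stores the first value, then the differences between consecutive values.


First value: 46
Deltas:
  49 - 46 = 3
  56 - 49 = 7
  80 - 56 = 24
  87 - 80 = 7
  88 - 87 = 1
  94 - 88 = 6


Delta encoded: [46, 3, 7, 24, 7, 1, 6]


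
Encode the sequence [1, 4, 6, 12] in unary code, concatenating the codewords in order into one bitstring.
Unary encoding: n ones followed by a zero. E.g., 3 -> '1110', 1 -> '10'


Encode each number as n ones followed by a terminating 0:
  1 -> 10 (2 bits)
  4 -> 11110 (5 bits)
  6 -> 1111110 (7 bits)
  12 -> 1111111111110 (13 bits)
Total length = 2 + 5 + 7 + 13 = 27 bits.

Unary([1, 4, 6, 12]) = 101111011111101111111111110 (27 bits)


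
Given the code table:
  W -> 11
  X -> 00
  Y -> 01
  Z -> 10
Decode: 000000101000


Decoding:
00 -> X
00 -> X
00 -> X
10 -> Z
10 -> Z
00 -> X


Result: XXXZZX


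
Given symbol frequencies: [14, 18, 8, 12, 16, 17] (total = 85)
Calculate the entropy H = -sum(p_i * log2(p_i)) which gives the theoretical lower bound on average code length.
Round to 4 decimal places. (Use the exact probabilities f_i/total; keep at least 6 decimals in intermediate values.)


Per-symbol terms -p_i * log2(p_i) with p_i = f_i/85:
  p = 14/85 = 0.164706: log2(p) = -2.602036, -p*log2(p) = 0.428571
  p = 18/85 = 0.211765: log2(p) = -2.239466, -p*log2(p) = 0.474240
  p = 8/85 = 0.094118: log2(p) = -3.409391, -p*log2(p) = 0.320884
  p = 12/85 = 0.141176: log2(p) = -2.824428, -p*log2(p) = 0.398743
  p = 16/85 = 0.188235: log2(p) = -2.409391, -p*log2(p) = 0.453532
  p = 17/85 = 0.200000: log2(p) = -2.321928, -p*log2(p) = 0.464386
H = 0.428571 + 0.474240 + 0.320884 + 0.398743 + 0.453532 + 0.464386 = 2.540356

H = 2.5404 bits/symbol


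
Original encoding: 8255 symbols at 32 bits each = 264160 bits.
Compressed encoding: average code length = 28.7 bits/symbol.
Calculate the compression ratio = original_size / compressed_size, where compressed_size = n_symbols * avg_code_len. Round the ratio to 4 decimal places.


original_size = n_symbols * orig_bits = 8255 * 32 = 264160 bits
compressed_size = n_symbols * avg_code_len = 8255 * 28.7 = 236918.5 bits
ratio = original_size / compressed_size = 264160 / 236918.5 = 1.115

Compression ratio = 1.115


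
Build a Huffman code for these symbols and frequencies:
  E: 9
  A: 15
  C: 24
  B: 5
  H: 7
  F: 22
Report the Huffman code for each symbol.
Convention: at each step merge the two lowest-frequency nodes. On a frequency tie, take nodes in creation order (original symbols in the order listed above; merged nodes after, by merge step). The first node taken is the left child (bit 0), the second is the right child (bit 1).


Huffman tree construction:
Step 1: Merge B(5) + H(7) = 12
Step 2: Merge E(9) + (B+H)(12) = 21
Step 3: Merge A(15) + (E+(B+H))(21) = 36
Step 4: Merge F(22) + C(24) = 46
Step 5: Merge (A+(E+(B+H)))(36) + (F+C)(46) = 82
Read each symbol's code off the tree from the root (left child = 0, right child = 1).

Codes:
  E: 010 (length 3)
  A: 00 (length 2)
  C: 11 (length 2)
  B: 0110 (length 4)
  H: 0111 (length 4)
  F: 10 (length 2)
Average code length: 197/82 = 2.4024 bits/symbol


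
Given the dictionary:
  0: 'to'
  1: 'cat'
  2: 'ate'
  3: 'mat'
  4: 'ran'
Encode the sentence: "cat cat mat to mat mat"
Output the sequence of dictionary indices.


Look up each word in the dictionary:
  'cat' -> 1
  'cat' -> 1
  'mat' -> 3
  'to' -> 0
  'mat' -> 3
  'mat' -> 3

Encoded: [1, 1, 3, 0, 3, 3]


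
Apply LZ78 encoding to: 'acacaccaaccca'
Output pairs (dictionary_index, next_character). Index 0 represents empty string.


LZ78 encoding steps:
Dictionary: {0: ''}
Step 1: w='' (idx 0), next='a' -> output (0, 'a'), add 'a' as idx 1
Step 2: w='' (idx 0), next='c' -> output (0, 'c'), add 'c' as idx 2
Step 3: w='a' (idx 1), next='c' -> output (1, 'c'), add 'ac' as idx 3
Step 4: w='ac' (idx 3), next='c' -> output (3, 'c'), add 'acc' as idx 4
Step 5: w='a' (idx 1), next='a' -> output (1, 'a'), add 'aa' as idx 5
Step 6: w='c' (idx 2), next='c' -> output (2, 'c'), add 'cc' as idx 6
Step 7: w='c' (idx 2), next='a' -> output (2, 'a'), add 'ca' as idx 7


Encoded: [(0, 'a'), (0, 'c'), (1, 'c'), (3, 'c'), (1, 'a'), (2, 'c'), (2, 'a')]


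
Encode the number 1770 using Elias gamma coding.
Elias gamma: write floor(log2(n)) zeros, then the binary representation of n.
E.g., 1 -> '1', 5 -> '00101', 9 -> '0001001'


num_bits = floor(log2(1770)) + 1 = 11
leading_zeros = num_bits - 1 = 10
binary(1770) = 11011101010

Elias gamma(1770) = '0000000000' + '11011101010' = 000000000011011101010 (21 bits)


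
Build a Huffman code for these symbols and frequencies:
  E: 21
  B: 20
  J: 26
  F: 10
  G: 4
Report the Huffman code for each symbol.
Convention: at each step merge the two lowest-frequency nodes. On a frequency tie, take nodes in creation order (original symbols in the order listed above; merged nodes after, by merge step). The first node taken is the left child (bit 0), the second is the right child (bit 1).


Huffman tree construction:
Step 1: Merge G(4) + F(10) = 14
Step 2: Merge (G+F)(14) + B(20) = 34
Step 3: Merge E(21) + J(26) = 47
Step 4: Merge ((G+F)+B)(34) + (E+J)(47) = 81
Read each symbol's code off the tree from the root (left child = 0, right child = 1).

Codes:
  E: 10 (length 2)
  B: 01 (length 2)
  J: 11 (length 2)
  F: 001 (length 3)
  G: 000 (length 3)
Average code length: 176/81 = 2.1728 bits/symbol


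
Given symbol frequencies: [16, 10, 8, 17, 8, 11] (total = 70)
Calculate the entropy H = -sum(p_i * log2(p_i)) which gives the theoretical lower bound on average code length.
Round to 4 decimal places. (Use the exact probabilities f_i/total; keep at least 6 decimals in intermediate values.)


Per-symbol terms -p_i * log2(p_i) with p_i = f_i/70:
  p = 16/70 = 0.228571: log2(p) = -2.129283, -p*log2(p) = 0.486693
  p = 10/70 = 0.142857: log2(p) = -2.807355, -p*log2(p) = 0.401051
  p = 8/70 = 0.114286: log2(p) = -3.129283, -p*log2(p) = 0.357632
  p = 17/70 = 0.242857: log2(p) = -2.041820, -p*log2(p) = 0.495871
  p = 8/70 = 0.114286: log2(p) = -3.129283, -p*log2(p) = 0.357632
  p = 11/70 = 0.157143: log2(p) = -2.669851, -p*log2(p) = 0.419548
H = 0.486693 + 0.401051 + 0.357632 + 0.495871 + 0.357632 + 0.419548 = 2.518427

H = 2.5184 bits/symbol


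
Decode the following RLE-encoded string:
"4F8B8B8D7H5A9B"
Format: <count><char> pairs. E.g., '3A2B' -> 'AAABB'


Expanding each <count><char> pair:
  4F -> 'FFFF'
  8B -> 'BBBBBBBB'
  8B -> 'BBBBBBBB'
  8D -> 'DDDDDDDD'
  7H -> 'HHHHHHH'
  5A -> 'AAAAA'
  9B -> 'BBBBBBBBB'

Decoded = FFFFBBBBBBBBBBBBBBBBDDDDDDDDHHHHHHHAAAAABBBBBBBBB


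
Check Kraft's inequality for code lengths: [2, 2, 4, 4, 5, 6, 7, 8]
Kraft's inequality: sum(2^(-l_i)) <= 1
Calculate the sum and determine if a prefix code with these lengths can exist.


Sum = 2^(-2) + 2^(-2) + 2^(-4) + 2^(-4) + 2^(-5) + 2^(-6) + 2^(-7) + 2^(-8)
    = 0.25 + 0.25 + 0.0625 + 0.0625 + 0.03125 + 0.015625 + 0.0078125 + 0.00390625
    = 175/256 = 0.68359375
Since 0.68359375 <= 1, Kraft's inequality IS satisfied.
A prefix code with these lengths CAN exist.

Kraft sum = 0.68359375. Satisfied.


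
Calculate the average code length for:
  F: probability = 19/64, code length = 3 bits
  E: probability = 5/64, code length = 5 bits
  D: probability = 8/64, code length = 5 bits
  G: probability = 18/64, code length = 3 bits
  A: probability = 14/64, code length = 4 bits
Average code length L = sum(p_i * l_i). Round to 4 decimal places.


Weighted contributions p_i * l_i:
  F: (19/64) * 3 = 57/64
  E: (5/64) * 5 = 25/64
  D: (8/64) * 5 = 40/64
  G: (18/64) * 3 = 54/64
  A: (14/64) * 4 = 56/64
Sum = (57 + 25 + 40 + 54 + 56)/64 = 232/64

L = 232/64 = 3.6250 bits/symbol


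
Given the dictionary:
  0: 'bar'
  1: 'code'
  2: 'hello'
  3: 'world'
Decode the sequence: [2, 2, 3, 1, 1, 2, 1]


Look up each index in the dictionary:
  2 -> 'hello'
  2 -> 'hello'
  3 -> 'world'
  1 -> 'code'
  1 -> 'code'
  2 -> 'hello'
  1 -> 'code'

Decoded: "hello hello world code code hello code"


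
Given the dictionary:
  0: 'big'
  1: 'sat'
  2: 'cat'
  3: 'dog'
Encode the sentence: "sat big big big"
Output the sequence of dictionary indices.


Look up each word in the dictionary:
  'sat' -> 1
  'big' -> 0
  'big' -> 0
  'big' -> 0

Encoded: [1, 0, 0, 0]


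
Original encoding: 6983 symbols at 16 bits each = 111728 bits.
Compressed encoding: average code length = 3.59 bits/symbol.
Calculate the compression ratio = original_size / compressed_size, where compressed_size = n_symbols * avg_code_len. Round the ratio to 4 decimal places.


original_size = n_symbols * orig_bits = 6983 * 16 = 111728 bits
compressed_size = n_symbols * avg_code_len = 6983 * 3.59 = 25068.97 bits
ratio = original_size / compressed_size = 111728 / 25068.97 = 4.4568

Compression ratio = 4.4568


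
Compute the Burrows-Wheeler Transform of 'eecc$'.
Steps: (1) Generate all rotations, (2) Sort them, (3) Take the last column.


Rotations (sorted):
  0: $eecc -> last char: c
  1: c$eec -> last char: c
  2: cc$ee -> last char: e
  3: ecc$e -> last char: e
  4: eecc$ -> last char: $


BWT = ccee$


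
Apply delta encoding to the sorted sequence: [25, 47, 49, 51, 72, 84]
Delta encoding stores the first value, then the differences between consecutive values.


First value: 25
Deltas:
  47 - 25 = 22
  49 - 47 = 2
  51 - 49 = 2
  72 - 51 = 21
  84 - 72 = 12


Delta encoded: [25, 22, 2, 2, 21, 12]


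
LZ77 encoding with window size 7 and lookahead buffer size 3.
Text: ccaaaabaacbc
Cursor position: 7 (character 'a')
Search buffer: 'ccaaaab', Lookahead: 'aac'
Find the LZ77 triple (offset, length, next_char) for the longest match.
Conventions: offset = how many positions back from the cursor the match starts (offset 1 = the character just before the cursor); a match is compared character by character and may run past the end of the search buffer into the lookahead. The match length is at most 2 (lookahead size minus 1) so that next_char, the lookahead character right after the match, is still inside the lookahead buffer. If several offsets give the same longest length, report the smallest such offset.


Try each offset into the search buffer:
  offset=1 (pos 6, char 'b'): match length 0
  offset=2 (pos 5, char 'a'): match length 1
  offset=3 (pos 4, char 'a'): match length 2
  offset=4 (pos 3, char 'a'): match length 2
  offset=5 (pos 2, char 'a'): match length 2
  offset=6 (pos 1, char 'c'): match length 0
  offset=7 (pos 0, char 'c'): match length 0
Longest match has length 2, found at offsets 3, 4, 5; take the smallest, offset 3.
next_char = character at position 7 + 2 = 9 -> 'c'

Best match: offset=3, length=2 (matching 'aa' starting at position 4)
LZ77 triple: (3, 2, 'c')


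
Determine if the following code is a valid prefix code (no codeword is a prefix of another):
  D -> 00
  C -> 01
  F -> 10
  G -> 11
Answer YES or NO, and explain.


Checking each pair (does one codeword prefix another?):
  D='00' vs C='01': no prefix
  D='00' vs F='10': no prefix
  D='00' vs G='11': no prefix
  C='01' vs D='00': no prefix
  C='01' vs F='10': no prefix
  C='01' vs G='11': no prefix
  F='10' vs D='00': no prefix
  F='10' vs C='01': no prefix
  F='10' vs G='11': no prefix
  G='11' vs D='00': no prefix
  G='11' vs C='01': no prefix
  G='11' vs F='10': no prefix
No violation found over all pairs.

YES -- this is a valid prefix code. No codeword is a prefix of any other codeword.


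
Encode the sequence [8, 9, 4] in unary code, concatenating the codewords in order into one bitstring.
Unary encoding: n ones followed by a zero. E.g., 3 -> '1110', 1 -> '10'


Encode each number as n ones followed by a terminating 0:
  8 -> 111111110 (9 bits)
  9 -> 1111111110 (10 bits)
  4 -> 11110 (5 bits)
Total length = 9 + 10 + 5 = 24 bits.

Unary([8, 9, 4]) = 111111110111111111011110 (24 bits)


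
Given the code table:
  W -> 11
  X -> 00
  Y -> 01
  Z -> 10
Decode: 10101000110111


Decoding:
10 -> Z
10 -> Z
10 -> Z
00 -> X
11 -> W
01 -> Y
11 -> W


Result: ZZZXWYW


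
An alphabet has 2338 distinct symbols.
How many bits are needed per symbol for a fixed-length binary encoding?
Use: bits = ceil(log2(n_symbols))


log2(2338) = 11.1911
Bracket: 2^11 = 2048 < 2338 <= 2^12 = 4096
So ceil(log2(2338)) = 12

bits = ceil(log2(2338)) = ceil(11.1911) = 12 bits


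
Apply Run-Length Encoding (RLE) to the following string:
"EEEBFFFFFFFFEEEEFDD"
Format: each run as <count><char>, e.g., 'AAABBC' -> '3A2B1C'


Scanning runs left to right:
  i=0: run of 'E' x 3 -> '3E'
  i=3: run of 'B' x 1 -> '1B'
  i=4: run of 'F' x 8 -> '8F'
  i=12: run of 'E' x 4 -> '4E'
  i=16: run of 'F' x 1 -> '1F'
  i=17: run of 'D' x 2 -> '2D'

RLE = 3E1B8F4E1F2D


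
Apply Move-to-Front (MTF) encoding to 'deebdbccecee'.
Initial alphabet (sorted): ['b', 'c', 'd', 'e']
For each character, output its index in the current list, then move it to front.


MTF encoding:
'd': index 2 in ['b', 'c', 'd', 'e'] -> ['d', 'b', 'c', 'e']
'e': index 3 in ['d', 'b', 'c', 'e'] -> ['e', 'd', 'b', 'c']
'e': index 0 in ['e', 'd', 'b', 'c'] -> ['e', 'd', 'b', 'c']
'b': index 2 in ['e', 'd', 'b', 'c'] -> ['b', 'e', 'd', 'c']
'd': index 2 in ['b', 'e', 'd', 'c'] -> ['d', 'b', 'e', 'c']
'b': index 1 in ['d', 'b', 'e', 'c'] -> ['b', 'd', 'e', 'c']
'c': index 3 in ['b', 'd', 'e', 'c'] -> ['c', 'b', 'd', 'e']
'c': index 0 in ['c', 'b', 'd', 'e'] -> ['c', 'b', 'd', 'e']
'e': index 3 in ['c', 'b', 'd', 'e'] -> ['e', 'c', 'b', 'd']
'c': index 1 in ['e', 'c', 'b', 'd'] -> ['c', 'e', 'b', 'd']
'e': index 1 in ['c', 'e', 'b', 'd'] -> ['e', 'c', 'b', 'd']
'e': index 0 in ['e', 'c', 'b', 'd'] -> ['e', 'c', 'b', 'd']


Output: [2, 3, 0, 2, 2, 1, 3, 0, 3, 1, 1, 0]


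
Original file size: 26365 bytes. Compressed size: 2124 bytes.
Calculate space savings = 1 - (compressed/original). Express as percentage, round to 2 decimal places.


ratio = compressed/original = 2124/26365 = 0.080561
savings = 1 - ratio = 1 - 0.080561 = 0.919439
as a percentage: 0.919439 * 100 = 91.94%

Space savings = 1 - 2124/26365 = 91.94%


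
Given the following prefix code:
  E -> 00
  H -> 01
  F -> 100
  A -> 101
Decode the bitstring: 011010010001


Decoding step by step:
Bits 01 -> H
Bits 101 -> A
Bits 00 -> E
Bits 100 -> F
Bits 01 -> H


Decoded message: HAEFH


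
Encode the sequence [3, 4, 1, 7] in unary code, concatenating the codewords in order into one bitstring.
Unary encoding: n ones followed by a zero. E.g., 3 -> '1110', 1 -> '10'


Encode each number as n ones followed by a terminating 0:
  3 -> 1110 (4 bits)
  4 -> 11110 (5 bits)
  1 -> 10 (2 bits)
  7 -> 11111110 (8 bits)
Total length = 4 + 5 + 2 + 8 = 19 bits.

Unary([3, 4, 1, 7]) = 1110111101011111110 (19 bits)


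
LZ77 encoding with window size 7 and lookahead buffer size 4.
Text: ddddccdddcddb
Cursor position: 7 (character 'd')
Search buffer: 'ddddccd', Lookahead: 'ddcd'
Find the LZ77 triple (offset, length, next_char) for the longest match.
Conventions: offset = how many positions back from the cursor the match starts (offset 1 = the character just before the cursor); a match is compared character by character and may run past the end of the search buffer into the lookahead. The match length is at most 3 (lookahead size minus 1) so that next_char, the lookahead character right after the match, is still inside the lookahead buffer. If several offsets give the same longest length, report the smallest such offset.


Try each offset into the search buffer:
  offset=1 (pos 6, char 'd'): match length 2
  offset=2 (pos 5, char 'c'): match length 0
  offset=3 (pos 4, char 'c'): match length 0
  offset=4 (pos 3, char 'd'): match length 1
  offset=5 (pos 2, char 'd'): match length 3
  offset=6 (pos 1, char 'd'): match length 2
  offset=7 (pos 0, char 'd'): match length 2
Longest match has length 3 at offset 5.
next_char = character at position 7 + 3 = 10 -> 'd'

Best match: offset=5, length=3 (matching 'ddc' starting at position 2)
LZ77 triple: (5, 3, 'd')


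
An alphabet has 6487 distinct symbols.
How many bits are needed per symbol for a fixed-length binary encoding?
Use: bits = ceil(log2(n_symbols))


log2(6487) = 12.6633
Bracket: 2^12 = 4096 < 6487 <= 2^13 = 8192
So ceil(log2(6487)) = 13

bits = ceil(log2(6487)) = ceil(12.6633) = 13 bits


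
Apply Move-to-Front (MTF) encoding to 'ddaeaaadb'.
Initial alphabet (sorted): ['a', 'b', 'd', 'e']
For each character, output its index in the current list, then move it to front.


MTF encoding:
'd': index 2 in ['a', 'b', 'd', 'e'] -> ['d', 'a', 'b', 'e']
'd': index 0 in ['d', 'a', 'b', 'e'] -> ['d', 'a', 'b', 'e']
'a': index 1 in ['d', 'a', 'b', 'e'] -> ['a', 'd', 'b', 'e']
'e': index 3 in ['a', 'd', 'b', 'e'] -> ['e', 'a', 'd', 'b']
'a': index 1 in ['e', 'a', 'd', 'b'] -> ['a', 'e', 'd', 'b']
'a': index 0 in ['a', 'e', 'd', 'b'] -> ['a', 'e', 'd', 'b']
'a': index 0 in ['a', 'e', 'd', 'b'] -> ['a', 'e', 'd', 'b']
'd': index 2 in ['a', 'e', 'd', 'b'] -> ['d', 'a', 'e', 'b']
'b': index 3 in ['d', 'a', 'e', 'b'] -> ['b', 'd', 'a', 'e']


Output: [2, 0, 1, 3, 1, 0, 0, 2, 3]


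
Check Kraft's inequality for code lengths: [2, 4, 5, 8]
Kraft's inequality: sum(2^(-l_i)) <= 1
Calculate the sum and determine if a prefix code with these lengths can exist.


Sum = 2^(-2) + 2^(-4) + 2^(-5) + 2^(-8)
    = 0.25 + 0.0625 + 0.03125 + 0.00390625
    = 89/256 = 0.34765625
Since 0.34765625 <= 1, Kraft's inequality IS satisfied.
A prefix code with these lengths CAN exist.

Kraft sum = 0.34765625. Satisfied.


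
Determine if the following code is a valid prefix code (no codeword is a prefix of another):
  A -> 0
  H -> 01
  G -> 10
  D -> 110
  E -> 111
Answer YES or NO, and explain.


Checking each pair (does one codeword prefix another?):
  A='0' vs H='01': prefix -- VIOLATION

NO -- this is NOT a valid prefix code. A (0) is a prefix of H (01).


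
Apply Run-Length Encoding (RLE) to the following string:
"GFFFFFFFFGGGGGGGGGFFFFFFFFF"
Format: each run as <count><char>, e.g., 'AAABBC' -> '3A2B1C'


Scanning runs left to right:
  i=0: run of 'G' x 1 -> '1G'
  i=1: run of 'F' x 8 -> '8F'
  i=9: run of 'G' x 9 -> '9G'
  i=18: run of 'F' x 9 -> '9F'

RLE = 1G8F9G9F


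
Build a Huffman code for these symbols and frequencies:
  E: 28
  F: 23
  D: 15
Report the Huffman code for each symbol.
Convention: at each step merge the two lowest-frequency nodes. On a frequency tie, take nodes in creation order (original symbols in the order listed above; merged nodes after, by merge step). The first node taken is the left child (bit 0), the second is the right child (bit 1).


Huffman tree construction:
Step 1: Merge D(15) + F(23) = 38
Step 2: Merge E(28) + (D+F)(38) = 66
Read each symbol's code off the tree from the root (left child = 0, right child = 1).

Codes:
  E: 0 (length 1)
  F: 11 (length 2)
  D: 10 (length 2)
Average code length: 104/66 = 1.5758 bits/symbol


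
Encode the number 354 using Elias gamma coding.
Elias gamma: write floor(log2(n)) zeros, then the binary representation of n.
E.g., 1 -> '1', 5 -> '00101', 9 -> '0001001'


num_bits = floor(log2(354)) + 1 = 9
leading_zeros = num_bits - 1 = 8
binary(354) = 101100010

Elias gamma(354) = '00000000' + '101100010' = 00000000101100010 (17 bits)
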